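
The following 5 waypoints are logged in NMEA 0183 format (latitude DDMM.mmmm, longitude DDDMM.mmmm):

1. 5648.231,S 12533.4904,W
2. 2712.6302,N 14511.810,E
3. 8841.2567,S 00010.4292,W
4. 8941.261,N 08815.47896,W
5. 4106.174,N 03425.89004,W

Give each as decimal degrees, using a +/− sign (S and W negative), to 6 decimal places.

1. -56.803850, -125.558173
2. 27.210503, 145.196833
3. -88.687612, -0.173820
4. 89.687683, -88.257983
5. 41.102900, -34.431501

Point 1:
  Latitude: split at 2 digits → 56° and 48.231′; 56 + 48.231/60 = 56.8038500
  S ⇒ negate
  Longitude: split at 3 digits → 125° and 33.4904′; 125 + 33.4904/60 = 125.5581733
  W ⇒ negate
Point 2:
  Lat: degrees = first 2 digits = 27, minutes = 12.6302; 27 + 12.6302/60 = 27.2105033
  N ⇒ keep positive
  λ: degrees = first 3 digits = 145, minutes = 11.81; 145 + 11.81/60 = 145.1968333
  E ⇒ keep positive
Point 3:
  Lat: degrees = first 2 digits = 88, minutes = 41.2567; 88 + 41.2567/60 = 88.6876117
  hemisphere S, so the sign is −
  λ: degrees = first 3 digits = 0, minutes = 10.4292; 0 + 10.4292/60 = 0.1738200
  W ⇒ negate
Point 4:
  Lat: degrees = first 2 digits = 89, minutes = 41.261; 89 + 41.261/60 = 89.6876833
  N ⇒ keep positive
  λ: degrees = first 3 digits = 88, minutes = 15.47896; 88 + 15.47896/60 = 88.2579827
  hemisphere W, so the sign is −
Point 5:
  φ: split at 2 digits → 41° and 6.174′; 41 + 6.174/60 = 41.1029000
  N ⇒ keep positive
  λ: split at 3 digits → 034° and 25.89004′; 34 + 25.89004/60 = 34.4315007
  W ⇒ negate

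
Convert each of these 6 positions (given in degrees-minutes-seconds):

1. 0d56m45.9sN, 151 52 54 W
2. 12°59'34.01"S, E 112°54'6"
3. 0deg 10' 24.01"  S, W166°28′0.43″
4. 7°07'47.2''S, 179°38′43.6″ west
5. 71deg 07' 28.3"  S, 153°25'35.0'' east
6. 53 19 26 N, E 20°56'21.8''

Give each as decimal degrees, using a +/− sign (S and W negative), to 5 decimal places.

Point 1:
  Latitude: 56′ + 45.9″ = 56.76500′; 0 + 56.76500/60 = 0.946083
  N → positive
  Longitude: 151 + 52/60 + 54/3600 = 151.881667
  W ⇒ negate
Point 2:
  φ: 12° + 59/60 + 34.01/3600 = 12 + 0.983333 + 0.009447 = 12.992781
  S ⇒ negate
  λ: 112 + 54/60 + 6/3600 = 112.901667
  E → positive
Point 3:
  Lat: 10′ + 24.01″ = 10.40017′; 0 + 10.40017/60 = 0.173336
  S → negative
  Longitude: 166° + 28/60 + 0.43/3600 = 166 + 0.466667 + 0.000119 = 166.466786
  W → negative
Point 4:
  φ: 7° + 7/60 + 47.2/3600 = 7 + 0.116667 + 0.013111 = 7.129778
  S → negative
  Lon: 179 + 38/60 + 43.6/3600 = 179.645444
  W ⇒ negate
Point 5:
  Latitude: 7′ + 28.3″ = 7.47167′; 71 + 7.47167/60 = 71.124528
  S → negative
  Longitude: 25′ + 35″ = 25.58333′; 153 + 25.58333/60 = 153.426389
  E → positive
Point 6:
  Lat: 53° + 19/60 + 26/3600 = 53 + 0.316667 + 0.007222 = 53.323889
  N → positive
  λ: 56′ + 21.8″ = 56.36333′; 20 + 56.36333/60 = 20.939389
  E ⇒ keep positive

1. 0.94608, -151.88167
2. -12.99278, 112.90167
3. -0.17334, -166.46679
4. -7.12978, -179.64544
5. -71.12453, 153.42639
6. 53.32389, 20.93939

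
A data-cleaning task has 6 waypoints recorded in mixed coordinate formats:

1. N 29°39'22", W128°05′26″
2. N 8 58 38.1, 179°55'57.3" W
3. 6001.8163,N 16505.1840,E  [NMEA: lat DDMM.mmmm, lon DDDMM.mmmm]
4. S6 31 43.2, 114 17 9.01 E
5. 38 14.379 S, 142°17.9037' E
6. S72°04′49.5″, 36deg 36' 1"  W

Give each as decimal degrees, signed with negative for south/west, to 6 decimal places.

1. 29.656111, -128.090556
2. 8.977250, -179.932583
3. 60.030272, 165.086400
4. -6.528667, 114.285836
5. -38.239650, 142.298395
6. -72.080417, -36.600278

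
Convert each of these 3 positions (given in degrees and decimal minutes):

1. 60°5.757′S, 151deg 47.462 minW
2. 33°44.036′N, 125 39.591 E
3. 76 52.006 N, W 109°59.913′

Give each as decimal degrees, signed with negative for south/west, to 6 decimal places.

Point 1:
  φ: 60 + 5.757/60 = 60.0959500
  hemisphere S, so the sign is −
  Lon: 47.462′ = 0.791033°; total 151.7910333
  hemisphere W, so the sign is −
Point 2:
  Latitude: 44.036′ = 0.733933°; total 33.7339333
  N ⇒ keep positive
  λ: 39.591′ = 0.659850°; total 125.6598500
  E → positive
Point 3:
  Latitude: 76 + 52.006/60 = 76.8667667
  N → positive
  Longitude: 109 + 59.913/60 = 109.9985500
  hemisphere W, so the sign is −

1. -60.095950, -151.791033
2. 33.733933, 125.659850
3. 76.866767, -109.998550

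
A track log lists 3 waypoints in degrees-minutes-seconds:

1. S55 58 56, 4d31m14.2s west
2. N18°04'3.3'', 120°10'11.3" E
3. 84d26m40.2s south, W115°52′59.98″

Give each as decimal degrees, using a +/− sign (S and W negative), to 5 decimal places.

1. -55.98222, -4.52061
2. 18.06758, 120.16981
3. -84.44450, -115.88333

Point 1:
  Lat: 55° + 58/60 + 56/3600 = 55 + 0.966667 + 0.015556 = 55.982222
  S ⇒ negate
  λ: 31′ + 14.2″ = 31.23667′; 4 + 31.23667/60 = 4.520611
  W ⇒ negate
Point 2:
  Lat: 4′ + 3.3″ = 4.05500′; 18 + 4.05500/60 = 18.067583
  N → positive
  Longitude: 120 + 10/60 + 11.3/3600 = 120.169806
  E → positive
Point 3:
  Latitude: 84 + 26/60 + 40.2/3600 = 84.444500
  hemisphere S, so the sign is −
  λ: 115° + 52/60 + 59.98/3600 = 115 + 0.866667 + 0.016661 = 115.883328
  hemisphere W, so the sign is −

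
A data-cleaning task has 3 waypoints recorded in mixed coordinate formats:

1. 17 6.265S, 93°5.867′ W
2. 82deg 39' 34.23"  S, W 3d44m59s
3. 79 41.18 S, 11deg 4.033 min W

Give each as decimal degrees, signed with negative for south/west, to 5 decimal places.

1. -17.10442, -93.09778
2. -82.65951, -3.74972
3. -79.68633, -11.06722

Point 1:
  Latitude: 17 + 6.265/60 = 17.104417
  hemisphere S, so the sign is −
  Lon: 5.867′ = 0.097783°; total 93.097783
  W ⇒ negate
Point 2:
  Latitude: 39′ + 34.23″ = 39.57050′; 82 + 39.57050/60 = 82.659508
  hemisphere S, so the sign is −
  Lon: 3 + 44/60 + 59/3600 = 3.749722
  W → negative
Point 3:
  φ: 79 + 41.18/60 = 79.686333
  S → negative
  Lon: 11 + 4.033/60 = 11.067217
  W → negative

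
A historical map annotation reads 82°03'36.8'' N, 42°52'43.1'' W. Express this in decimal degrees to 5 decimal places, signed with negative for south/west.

82.06022, -42.87864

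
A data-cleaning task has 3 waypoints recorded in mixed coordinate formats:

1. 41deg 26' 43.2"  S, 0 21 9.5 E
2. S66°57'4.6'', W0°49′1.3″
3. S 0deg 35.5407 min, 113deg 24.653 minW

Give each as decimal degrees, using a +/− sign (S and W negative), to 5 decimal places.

1. -41.44533, 0.35264
2. -66.95128, -0.81703
3. -0.59235, -113.41088

Point 1:
  Latitude: 41° + 26/60 + 43.2/3600 = 41 + 0.433333 + 0.012000 = 41.445333
  S → negative
  Lon: 0 + 21/60 + 9.5/3600 = 0.352639
  E → positive
Point 2:
  Latitude: 57′ + 4.6″ = 57.07667′; 66 + 57.07667/60 = 66.951278
  S ⇒ negate
  λ: 49′ + 1.3″ = 49.02167′; 0 + 49.02167/60 = 0.817028
  W ⇒ negate
Point 3:
  φ: 0 + 35.5407/60 = 0.592345
  S ⇒ negate
  Lon: 113 + 24.653/60 = 113.410883
  W ⇒ negate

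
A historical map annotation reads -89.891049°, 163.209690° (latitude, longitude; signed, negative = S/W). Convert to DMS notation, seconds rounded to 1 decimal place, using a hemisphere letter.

89°53′27.8″ S, 163°12′34.9″ E

Latitude is negative → S; |value| = 89.891049
φ: whole degrees 89; 53.46294′ → 53′ and 27.776″
λ: 0.209690 × 60 = 12.58140′ → 12′, remainder × 60 = 34.884″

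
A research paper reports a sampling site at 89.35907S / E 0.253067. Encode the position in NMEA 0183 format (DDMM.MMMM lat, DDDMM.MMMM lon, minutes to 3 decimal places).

8921.544,S / 00015.184,E

Lat: minutes = (89.359070 − 89) × 60 = 21.54420
λ: fractional part 0.253067 → 15.18402 minutes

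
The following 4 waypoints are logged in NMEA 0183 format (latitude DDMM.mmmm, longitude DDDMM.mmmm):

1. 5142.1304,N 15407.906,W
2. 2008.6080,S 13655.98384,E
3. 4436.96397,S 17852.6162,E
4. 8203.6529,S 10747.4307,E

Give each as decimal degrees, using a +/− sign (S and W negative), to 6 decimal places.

Point 1:
  φ: degrees = first 2 digits = 51, minutes = 42.1304; 51 + 42.1304/60 = 51.7021733
  N → positive
  λ: split at 3 digits → 154° and 7.906′; 154 + 7.906/60 = 154.1317667
  W → negative
Point 2:
  Latitude: degrees = first 2 digits = 20, minutes = 8.608; 20 + 8.608/60 = 20.1434667
  S → negative
  Lon: split at 3 digits → 136° and 55.98384′; 136 + 55.98384/60 = 136.9330640
  E ⇒ keep positive
Point 3:
  Lat: degrees = first 2 digits = 44, minutes = 36.96397; 44 + 36.96397/60 = 44.6160662
  hemisphere S, so the sign is −
  Lon: split at 3 digits → 178° and 52.6162′; 178 + 52.6162/60 = 178.8769367
  E → positive
Point 4:
  φ: degrees = first 2 digits = 82, minutes = 3.6529; 82 + 3.6529/60 = 82.0608817
  hemisphere S, so the sign is −
  λ: degrees = first 3 digits = 107, minutes = 47.4307; 107 + 47.4307/60 = 107.7905117
  E ⇒ keep positive

1. 51.702173, -154.131767
2. -20.143467, 136.933064
3. -44.616066, 178.876937
4. -82.060882, 107.790512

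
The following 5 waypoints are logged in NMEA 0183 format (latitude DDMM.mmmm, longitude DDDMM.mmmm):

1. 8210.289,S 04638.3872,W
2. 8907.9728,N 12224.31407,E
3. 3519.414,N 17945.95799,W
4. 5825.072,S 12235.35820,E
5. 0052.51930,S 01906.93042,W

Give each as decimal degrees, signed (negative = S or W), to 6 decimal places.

1. -82.171483, -46.639787
2. 89.132880, 122.405235
3. 35.323567, -179.765967
4. -58.417867, 122.589303
5. -0.875322, -19.115507

Point 1:
  Lat: degrees = first 2 digits = 82, minutes = 10.289; 82 + 10.289/60 = 82.1714833
  hemisphere S, so the sign is −
  Longitude: degrees = first 3 digits = 46, minutes = 38.3872; 46 + 38.3872/60 = 46.6397867
  W → negative
Point 2:
  Latitude: degrees = first 2 digits = 89, minutes = 7.9728; 89 + 7.9728/60 = 89.1328800
  N → positive
  Longitude: split at 3 digits → 122° and 24.31407′; 122 + 24.31407/60 = 122.4052345
  E → positive
Point 3:
  Lat: degrees = first 2 digits = 35, minutes = 19.414; 35 + 19.414/60 = 35.3235667
  N → positive
  Longitude: split at 3 digits → 179° and 45.95799′; 179 + 45.95799/60 = 179.7659665
  W ⇒ negate
Point 4:
  Latitude: degrees = first 2 digits = 58, minutes = 25.072; 58 + 25.072/60 = 58.4178667
  S ⇒ negate
  Longitude: split at 3 digits → 122° and 35.3582′; 122 + 35.3582/60 = 122.5893033
  E ⇒ keep positive
Point 5:
  Lat: split at 2 digits → 00° and 52.5193′; 0 + 52.5193/60 = 0.8753217
  S → negative
  Lon: split at 3 digits → 019° and 6.93042′; 19 + 6.93042/60 = 19.1155070
  W ⇒ negate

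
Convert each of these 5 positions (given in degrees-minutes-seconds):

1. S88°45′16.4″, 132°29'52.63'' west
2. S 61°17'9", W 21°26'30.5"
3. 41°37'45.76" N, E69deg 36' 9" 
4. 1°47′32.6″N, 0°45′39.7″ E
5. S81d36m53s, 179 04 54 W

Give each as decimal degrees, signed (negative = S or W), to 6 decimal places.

1. -88.754556, -132.497953
2. -61.285833, -21.441806
3. 41.629378, 69.602500
4. 1.792389, 0.761028
5. -81.614722, -179.081667

Point 1:
  φ: 45′ + 16.4″ = 45.27333′; 88 + 45.27333/60 = 88.7545556
  S ⇒ negate
  Lon: 29′ + 52.63″ = 29.87717′; 132 + 29.87717/60 = 132.4979528
  hemisphere W, so the sign is −
Point 2:
  Lat: 61 + 17/60 + 9/3600 = 61.2858333
  S ⇒ negate
  Lon: 26′ + 30.5″ = 26.50833′; 21 + 26.50833/60 = 21.4418056
  W ⇒ negate
Point 3:
  φ: 37′ + 45.76″ = 37.76267′; 41 + 37.76267/60 = 41.6293778
  N → positive
  λ: 36′ + 9″ = 36.15000′; 69 + 36.15000/60 = 69.6025000
  E → positive
Point 4:
  Latitude: 1° + 47/60 + 32.6/3600 = 1 + 0.783333 + 0.009056 = 1.7923889
  N → positive
  Lon: 0° + 45/60 + 39.7/3600 = 0 + 0.750000 + 0.011028 = 0.7610278
  E ⇒ keep positive
Point 5:
  Latitude: 36′ + 53″ = 36.88333′; 81 + 36.88333/60 = 81.6147222
  S ⇒ negate
  Longitude: 179° + 4/60 + 54/3600 = 179 + 0.066667 + 0.015000 = 179.0816667
  W → negative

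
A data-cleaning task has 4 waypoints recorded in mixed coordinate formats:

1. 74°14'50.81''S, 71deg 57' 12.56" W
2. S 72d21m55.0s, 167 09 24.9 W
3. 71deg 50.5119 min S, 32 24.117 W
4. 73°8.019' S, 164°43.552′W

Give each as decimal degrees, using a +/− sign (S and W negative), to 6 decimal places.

Point 1:
  φ: 74 + 14/60 + 50.81/3600 = 74.2474472
  hemisphere S, so the sign is −
  Longitude: 57′ + 12.56″ = 57.20933′; 71 + 57.20933/60 = 71.9534889
  hemisphere W, so the sign is −
Point 2:
  φ: 21′ + 55″ = 21.91667′; 72 + 21.91667/60 = 72.3652778
  S ⇒ negate
  Lon: 167 + 9/60 + 24.9/3600 = 167.1569167
  W ⇒ negate
Point 3:
  Latitude: 71 + 50.5119/60 = 71.8418650
  hemisphere S, so the sign is −
  Longitude: 24.117′ = 0.401950°; total 32.4019500
  W → negative
Point 4:
  φ: 73 + 8.019/60 = 73.1336500
  hemisphere S, so the sign is −
  Lon: 164 + 43.552/60 = 164.7258667
  W → negative

1. -74.247447, -71.953489
2. -72.365278, -167.156917
3. -71.841865, -32.401950
4. -73.133650, -164.725867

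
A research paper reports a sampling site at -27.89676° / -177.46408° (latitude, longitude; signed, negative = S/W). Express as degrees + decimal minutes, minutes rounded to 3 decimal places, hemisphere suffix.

27° 53.806′ S, 177° 27.845′ W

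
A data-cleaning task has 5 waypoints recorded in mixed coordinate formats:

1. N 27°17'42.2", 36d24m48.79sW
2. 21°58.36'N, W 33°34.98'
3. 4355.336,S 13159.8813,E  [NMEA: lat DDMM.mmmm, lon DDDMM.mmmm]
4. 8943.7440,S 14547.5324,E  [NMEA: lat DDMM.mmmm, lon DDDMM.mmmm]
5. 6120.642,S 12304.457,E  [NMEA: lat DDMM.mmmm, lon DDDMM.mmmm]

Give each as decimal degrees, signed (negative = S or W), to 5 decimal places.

1. 27.29506, -36.41355
2. 21.97267, -33.58300
3. -43.92227, 131.99802
4. -89.72907, 145.79221
5. -61.34403, 123.07428

Point 1:
  Latitude: 27 + 17/60 + 42.2/3600 = 27.295056
  N → positive
  Longitude: 36° + 24/60 + 48.79/3600 = 36 + 0.400000 + 0.013553 = 36.413553
  W ⇒ negate
Point 2:
  Latitude: 21 + 58.36/60 = 21.972667
  N ⇒ keep positive
  Lon: 33 + 34.98/60 = 33.583000
  W → negative
Point 3:
  Lat: split at 2 digits → 43° and 55.336′; 43 + 55.336/60 = 43.922267
  S ⇒ negate
  λ: split at 3 digits → 131° and 59.8813′; 131 + 59.8813/60 = 131.998022
  E → positive
Point 4:
  Latitude: split at 2 digits → 89° and 43.744′; 89 + 43.744/60 = 89.729067
  S → negative
  Lon: degrees = first 3 digits = 145, minutes = 47.5324; 145 + 47.5324/60 = 145.792207
  E → positive
Point 5:
  Latitude: split at 2 digits → 61° and 20.642′; 61 + 20.642/60 = 61.344033
  S ⇒ negate
  Longitude: degrees = first 3 digits = 123, minutes = 4.457; 123 + 4.457/60 = 123.074283
  E → positive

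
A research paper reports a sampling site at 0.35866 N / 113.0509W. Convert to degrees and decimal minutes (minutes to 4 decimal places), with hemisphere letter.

0° 21.5196′ N, 113° 3.0540′ W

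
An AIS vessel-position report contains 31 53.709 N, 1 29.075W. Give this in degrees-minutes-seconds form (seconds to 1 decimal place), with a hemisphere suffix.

Lat: 53.70900′ → 53′ and 0.70900 × 60 = 42.540″
Lon: fractional minutes 0.07500 × 60 = 4.500″

31°53′42.5″ N, 1°29′4.5″ W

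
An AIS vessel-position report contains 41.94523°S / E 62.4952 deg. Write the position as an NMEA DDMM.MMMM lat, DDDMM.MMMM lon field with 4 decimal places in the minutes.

4156.7138,S / 06229.7120,E

Lat: fractional part 0.945230 → 56.713800 minutes
λ: fractional part 0.495200 → 29.712000 minutes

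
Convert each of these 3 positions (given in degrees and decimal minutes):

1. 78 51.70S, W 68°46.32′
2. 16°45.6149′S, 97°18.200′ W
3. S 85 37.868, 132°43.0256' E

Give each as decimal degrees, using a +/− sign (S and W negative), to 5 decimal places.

Point 1:
  Latitude: 51.7′ = 0.861667°; total 78.861667
  S → negative
  Lon: 46.32′ = 0.772000°; total 68.772000
  W ⇒ negate
Point 2:
  Lat: 45.6149′ = 0.760248°; total 16.760248
  S → negative
  Longitude: 97 + 18.2/60 = 97.303333
  hemisphere W, so the sign is −
Point 3:
  φ: 85 + 37.868/60 = 85.631133
  hemisphere S, so the sign is −
  Longitude: 132 + 43.0256/60 = 132.717093
  E ⇒ keep positive

1. -78.86167, -68.77200
2. -16.76025, -97.30333
3. -85.63113, 132.71709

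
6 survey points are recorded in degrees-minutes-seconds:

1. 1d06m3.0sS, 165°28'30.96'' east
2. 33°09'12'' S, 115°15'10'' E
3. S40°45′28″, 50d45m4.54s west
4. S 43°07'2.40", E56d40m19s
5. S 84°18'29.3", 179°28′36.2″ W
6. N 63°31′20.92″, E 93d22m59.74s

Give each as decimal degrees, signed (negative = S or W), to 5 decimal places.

Point 1:
  Latitude: 1 + 6/60 + 3/3600 = 1.100833
  S ⇒ negate
  Longitude: 28′ + 30.96″ = 28.51600′; 165 + 28.51600/60 = 165.475267
  E → positive
Point 2:
  φ: 9′ + 12″ = 9.20000′; 33 + 9.20000/60 = 33.153333
  hemisphere S, so the sign is −
  Longitude: 15′ + 10″ = 15.16667′; 115 + 15.16667/60 = 115.252778
  E → positive
Point 3:
  Latitude: 40° + 45/60 + 28/3600 = 40 + 0.750000 + 0.007778 = 40.757778
  hemisphere S, so the sign is −
  Longitude: 50 + 45/60 + 4.54/3600 = 50.751261
  W ⇒ negate
Point 4:
  Lat: 43 + 7/60 + 2.4/3600 = 43.117333
  S ⇒ negate
  Longitude: 56 + 40/60 + 19/3600 = 56.671944
  E ⇒ keep positive
Point 5:
  φ: 84 + 18/60 + 29.3/3600 = 84.308139
  S ⇒ negate
  Lon: 28′ + 36.2″ = 28.60333′; 179 + 28.60333/60 = 179.476722
  hemisphere W, so the sign is −
Point 6:
  Lat: 63° + 31/60 + 20.92/3600 = 63 + 0.516667 + 0.005811 = 63.522478
  N → positive
  Longitude: 93 + 22/60 + 59.74/3600 = 93.383261
  E ⇒ keep positive

1. -1.10083, 165.47527
2. -33.15333, 115.25278
3. -40.75778, -50.75126
4. -43.11733, 56.67194
5. -84.30814, -179.47672
6. 63.52248, 93.38326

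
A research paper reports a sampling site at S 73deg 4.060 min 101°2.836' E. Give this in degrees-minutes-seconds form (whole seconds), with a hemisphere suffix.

73°04′4″ S, 101°02′50″ E

Latitude: fractional minutes 0.06000 × 60 = 3.60″
Longitude: fractional minutes 0.83600 × 60 = 50.16″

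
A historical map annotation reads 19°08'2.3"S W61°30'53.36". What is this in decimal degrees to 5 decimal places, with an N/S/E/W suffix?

Lat: 8′ + 2.3″ = 8.03833′; 19 + 8.03833/60 = 19.133972
Longitude: 61 + 30/60 + 53.36/3600 = 61.514822

19.13397° S, 61.51482° W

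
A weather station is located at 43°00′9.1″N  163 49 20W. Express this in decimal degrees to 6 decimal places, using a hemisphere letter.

43.002528° N, 163.822222° W

φ: 43 + 0/60 + 9.1/3600 = 43.0025278
λ: 163° + 49/60 + 20/3600 = 163 + 0.816667 + 0.005556 = 163.8222222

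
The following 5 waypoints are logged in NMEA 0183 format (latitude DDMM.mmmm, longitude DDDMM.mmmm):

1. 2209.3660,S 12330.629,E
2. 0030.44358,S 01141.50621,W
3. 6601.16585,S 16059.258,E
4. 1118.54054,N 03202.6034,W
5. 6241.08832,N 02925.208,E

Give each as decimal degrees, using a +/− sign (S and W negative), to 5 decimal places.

Point 1:
  Latitude: split at 2 digits → 22° and 9.366′; 22 + 9.366/60 = 22.156100
  S → negative
  λ: split at 3 digits → 123° and 30.629′; 123 + 30.629/60 = 123.510483
  E → positive
Point 2:
  Lat: split at 2 digits → 00° and 30.44358′; 0 + 30.44358/60 = 0.507393
  S → negative
  Longitude: split at 3 digits → 011° and 41.50621′; 11 + 41.50621/60 = 11.691770
  W ⇒ negate
Point 3:
  Lat: degrees = first 2 digits = 66, minutes = 1.16585; 66 + 1.16585/60 = 66.019431
  hemisphere S, so the sign is −
  Lon: split at 3 digits → 160° and 59.258′; 160 + 59.258/60 = 160.987633
  E → positive
Point 4:
  Lat: degrees = first 2 digits = 11, minutes = 18.54054; 11 + 18.54054/60 = 11.309009
  N → positive
  Lon: split at 3 digits → 032° and 2.6034′; 32 + 2.6034/60 = 32.043390
  W ⇒ negate
Point 5:
  φ: degrees = first 2 digits = 62, minutes = 41.08832; 62 + 41.08832/60 = 62.684805
  N ⇒ keep positive
  Longitude: split at 3 digits → 029° and 25.208′; 29 + 25.208/60 = 29.420133
  E ⇒ keep positive

1. -22.15610, 123.51048
2. -0.50739, -11.69177
3. -66.01943, 160.98763
4. 11.30901, -32.04339
5. 62.68481, 29.42013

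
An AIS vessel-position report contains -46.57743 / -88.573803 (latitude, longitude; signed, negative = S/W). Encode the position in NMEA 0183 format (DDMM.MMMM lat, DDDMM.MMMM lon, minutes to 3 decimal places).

Latitude is negative → S; |value| = 46.577430
φ: 46° + 0.577430 × 60 = 46° 34.64580′
Longitude is negative → W; |value| = 88.573803
Lon: fractional part 0.573803 → 34.42818 minutes

4634.646,S / 08834.428,W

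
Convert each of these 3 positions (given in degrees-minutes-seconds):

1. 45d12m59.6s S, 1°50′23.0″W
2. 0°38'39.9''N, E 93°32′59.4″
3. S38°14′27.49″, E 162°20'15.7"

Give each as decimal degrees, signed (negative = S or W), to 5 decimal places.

Point 1:
  φ: 45° + 12/60 + 59.6/3600 = 45 + 0.200000 + 0.016556 = 45.216556
  hemisphere S, so the sign is −
  λ: 1° + 50/60 + 23/3600 = 1 + 0.833333 + 0.006389 = 1.839722
  hemisphere W, so the sign is −
Point 2:
  φ: 0 + 38/60 + 39.9/3600 = 0.644417
  N ⇒ keep positive
  λ: 93° + 32/60 + 59.4/3600 = 93 + 0.533333 + 0.016500 = 93.549833
  E ⇒ keep positive
Point 3:
  φ: 38 + 14/60 + 27.49/3600 = 38.240969
  S ⇒ negate
  Lon: 162° + 20/60 + 15.7/3600 = 162 + 0.333333 + 0.004361 = 162.337694
  E → positive

1. -45.21656, -1.83972
2. 0.64442, 93.54983
3. -38.24097, 162.33769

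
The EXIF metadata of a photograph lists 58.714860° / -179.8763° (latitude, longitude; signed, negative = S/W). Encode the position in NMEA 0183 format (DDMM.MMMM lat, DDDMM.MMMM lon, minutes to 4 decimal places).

5842.8916,N / 17952.5780,W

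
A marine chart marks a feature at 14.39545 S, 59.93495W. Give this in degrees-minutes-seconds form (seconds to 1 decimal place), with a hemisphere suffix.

Lat: 0.395450° → 23.72700′; 0.72700 × 60 = 43.620″
Lon: 0.934950 × 60 = 56.09700′ → 56′, remainder × 60 = 5.820″

14°23′43.6″ S, 59°56′5.8″ W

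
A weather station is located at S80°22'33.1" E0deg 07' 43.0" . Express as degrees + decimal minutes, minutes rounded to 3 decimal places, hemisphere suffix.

80° 22.552′ S, 0° 7.717′ E

φ: 22 + 33.1/60 = 22.55167′
Lon: seconds/60 = 0.71667; minutes = 7 + 0.71667 = 7.71667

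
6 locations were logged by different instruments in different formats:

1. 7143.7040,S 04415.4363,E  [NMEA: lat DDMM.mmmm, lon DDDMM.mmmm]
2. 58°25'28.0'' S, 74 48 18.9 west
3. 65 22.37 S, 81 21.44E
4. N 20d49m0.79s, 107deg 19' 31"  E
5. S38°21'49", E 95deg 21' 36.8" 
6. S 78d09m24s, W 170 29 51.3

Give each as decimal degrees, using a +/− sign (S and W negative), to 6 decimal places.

Point 1:
  Latitude: degrees = first 2 digits = 71, minutes = 43.704; 71 + 43.704/60 = 71.7284000
  hemisphere S, so the sign is −
  λ: degrees = first 3 digits = 44, minutes = 15.4363; 44 + 15.4363/60 = 44.2572717
  E ⇒ keep positive
Point 2:
  Lat: 58 + 25/60 + 28/3600 = 58.4244444
  S → negative
  Longitude: 48′ + 18.9″ = 48.31500′; 74 + 48.31500/60 = 74.8052500
  W → negative
Point 3:
  φ: 65 + 22.37/60 = 65.3728333
  S → negative
  Longitude: 21.44′ = 0.357333°; total 81.3573333
  E → positive
Point 4:
  φ: 20 + 49/60 + 0.79/3600 = 20.8168861
  N ⇒ keep positive
  λ: 19′ + 31″ = 19.51667′; 107 + 19.51667/60 = 107.3252778
  E ⇒ keep positive
Point 5:
  Lat: 38 + 21/60 + 49/3600 = 38.3636111
  S ⇒ negate
  Longitude: 95 + 21/60 + 36.8/3600 = 95.3602222
  E ⇒ keep positive
Point 6:
  Latitude: 78° + 9/60 + 24/3600 = 78 + 0.150000 + 0.006667 = 78.1566667
  S ⇒ negate
  Lon: 170° + 29/60 + 51.3/3600 = 170 + 0.483333 + 0.014250 = 170.4975833
  W ⇒ negate

1. -71.728400, 44.257272
2. -58.424444, -74.805250
3. -65.372833, 81.357333
4. 20.816886, 107.325278
5. -38.363611, 95.360222
6. -78.156667, -170.497583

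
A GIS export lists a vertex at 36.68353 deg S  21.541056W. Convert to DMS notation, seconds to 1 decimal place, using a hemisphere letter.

36°41′0.7″ S, 21°32′27.8″ W

φ: whole degrees 36; 41.01180′ → 41′ and 0.708″
λ: 0.541056° → 32.46336′; 0.46336 × 60 = 27.802″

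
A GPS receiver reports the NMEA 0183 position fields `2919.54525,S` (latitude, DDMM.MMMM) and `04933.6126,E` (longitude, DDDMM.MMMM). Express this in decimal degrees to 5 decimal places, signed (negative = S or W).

-29.32575, 49.56021

Lat: degrees = first 2 digits = 29, minutes = 19.54525; 29 + 19.54525/60 = 29.325754
hemisphere S, so the sign is −
Lon: split at 3 digits → 049° and 33.6126′; 49 + 33.6126/60 = 49.560210
E ⇒ keep positive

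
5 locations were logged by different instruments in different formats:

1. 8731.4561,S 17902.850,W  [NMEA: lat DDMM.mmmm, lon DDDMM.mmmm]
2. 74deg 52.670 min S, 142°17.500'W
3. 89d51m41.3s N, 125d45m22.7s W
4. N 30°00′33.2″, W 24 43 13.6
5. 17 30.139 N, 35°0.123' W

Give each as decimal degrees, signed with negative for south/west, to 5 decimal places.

1. -87.52427, -179.04750
2. -74.87783, -142.29167
3. 89.86147, -125.75631
4. 30.00922, -24.72044
5. 17.50232, -35.00205

Point 1:
  Lat: degrees = first 2 digits = 87, minutes = 31.4561; 87 + 31.4561/60 = 87.524268
  S ⇒ negate
  λ: degrees = first 3 digits = 179, minutes = 2.85; 179 + 2.85/60 = 179.047500
  W ⇒ negate
Point 2:
  φ: 52.67′ = 0.877833°; total 74.877833
  S → negative
  λ: 142 + 17.5/60 = 142.291667
  W → negative
Point 3:
  φ: 89° + 51/60 + 41.3/3600 = 89 + 0.850000 + 0.011472 = 89.861472
  N ⇒ keep positive
  Lon: 125° + 45/60 + 22.7/3600 = 125 + 0.750000 + 0.006306 = 125.756306
  W ⇒ negate
Point 4:
  φ: 0′ + 33.2″ = 0.55333′; 30 + 0.55333/60 = 30.009222
  N → positive
  Longitude: 24° + 43/60 + 13.6/3600 = 24 + 0.716667 + 0.003778 = 24.720444
  W → negative
Point 5:
  Latitude: 17 + 30.139/60 = 17.502317
  N ⇒ keep positive
  Lon: 35 + 0.123/60 = 35.002050
  hemisphere W, so the sign is −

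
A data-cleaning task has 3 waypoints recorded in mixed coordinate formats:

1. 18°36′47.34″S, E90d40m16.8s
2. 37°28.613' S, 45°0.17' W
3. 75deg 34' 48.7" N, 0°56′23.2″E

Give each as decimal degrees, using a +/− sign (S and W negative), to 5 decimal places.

Point 1:
  Latitude: 18° + 36/60 + 47.34/3600 = 18 + 0.600000 + 0.013150 = 18.613150
  hemisphere S, so the sign is −
  Lon: 40′ + 16.8″ = 40.28000′; 90 + 40.28000/60 = 90.671333
  E → positive
Point 2:
  Latitude: 28.613′ = 0.476883°; total 37.476883
  S ⇒ negate
  Lon: 45 + 0.17/60 = 45.002833
  hemisphere W, so the sign is −
Point 3:
  φ: 75 + 34/60 + 48.7/3600 = 75.580194
  N ⇒ keep positive
  Lon: 0 + 56/60 + 23.2/3600 = 0.939778
  E ⇒ keep positive

1. -18.61315, 90.67133
2. -37.47688, -45.00283
3. 75.58019, 0.93978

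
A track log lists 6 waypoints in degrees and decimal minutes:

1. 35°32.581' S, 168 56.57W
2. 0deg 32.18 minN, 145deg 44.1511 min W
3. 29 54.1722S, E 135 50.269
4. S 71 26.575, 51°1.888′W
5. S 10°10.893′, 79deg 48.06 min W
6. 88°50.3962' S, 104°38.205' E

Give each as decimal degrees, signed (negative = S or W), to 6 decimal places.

1. -35.543017, -168.942833
2. 0.536333, -145.735852
3. -29.902870, 135.837817
4. -71.442917, -51.031467
5. -10.181550, -79.801000
6. -88.839937, 104.636750

Point 1:
  φ: 35 + 32.581/60 = 35.5430167
  S → negative
  Lon: 56.57′ = 0.942833°; total 168.9428333
  W → negative
Point 2:
  Lat: 32.18′ = 0.536333°; total 0.5363333
  N ⇒ keep positive
  Lon: 44.1511′ = 0.735852°; total 145.7358517
  W ⇒ negate
Point 3:
  Lat: 54.1722′ = 0.902870°; total 29.9028700
  S → negative
  Lon: 135 + 50.269/60 = 135.8378167
  E → positive
Point 4:
  φ: 26.575′ = 0.442917°; total 71.4429167
  S → negative
  Lon: 1.888′ = 0.031467°; total 51.0314667
  hemisphere W, so the sign is −
Point 5:
  Latitude: 10.893′ = 0.181550°; total 10.1815500
  S → negative
  λ: 48.06′ = 0.801000°; total 79.8010000
  hemisphere W, so the sign is −
Point 6:
  φ: 88 + 50.3962/60 = 88.8399367
  S ⇒ negate
  Longitude: 104 + 38.205/60 = 104.6367500
  E → positive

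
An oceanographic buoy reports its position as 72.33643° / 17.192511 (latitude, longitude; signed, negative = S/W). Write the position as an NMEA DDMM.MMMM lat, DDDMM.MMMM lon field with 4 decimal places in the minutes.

φ: fractional part 0.336430 → 20.185800 minutes
Longitude: fractional part 0.192511 → 11.550660 minutes

7220.1858,N / 01711.5507,E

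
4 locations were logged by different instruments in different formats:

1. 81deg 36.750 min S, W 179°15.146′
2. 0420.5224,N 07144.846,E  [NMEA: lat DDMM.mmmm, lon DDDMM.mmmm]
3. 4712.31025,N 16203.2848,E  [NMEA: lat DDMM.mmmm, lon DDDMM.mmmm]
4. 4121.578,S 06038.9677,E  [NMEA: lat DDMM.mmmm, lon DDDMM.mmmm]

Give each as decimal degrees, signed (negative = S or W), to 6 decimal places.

1. -81.612500, -179.252433
2. 4.342040, 71.747433
3. 47.205171, 162.054747
4. -41.359633, 60.649462

Point 1:
  φ: 36.75′ = 0.612500°; total 81.6125000
  S → negative
  Lon: 179 + 15.146/60 = 179.2524333
  W ⇒ negate
Point 2:
  Lat: split at 2 digits → 04° and 20.5224′; 4 + 20.5224/60 = 4.3420400
  N → positive
  Longitude: degrees = first 3 digits = 71, minutes = 44.846; 71 + 44.846/60 = 71.7474333
  E ⇒ keep positive
Point 3:
  Lat: split at 2 digits → 47° and 12.31025′; 47 + 12.31025/60 = 47.2051708
  N ⇒ keep positive
  λ: degrees = first 3 digits = 162, minutes = 3.2848; 162 + 3.2848/60 = 162.0547467
  E → positive
Point 4:
  Lat: split at 2 digits → 41° and 21.578′; 41 + 21.578/60 = 41.3596333
  hemisphere S, so the sign is −
  Lon: degrees = first 3 digits = 60, minutes = 38.9677; 60 + 38.9677/60 = 60.6494617
  E ⇒ keep positive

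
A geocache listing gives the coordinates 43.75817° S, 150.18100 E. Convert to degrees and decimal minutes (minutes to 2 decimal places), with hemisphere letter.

43° 45.49′ S, 150° 10.86′ E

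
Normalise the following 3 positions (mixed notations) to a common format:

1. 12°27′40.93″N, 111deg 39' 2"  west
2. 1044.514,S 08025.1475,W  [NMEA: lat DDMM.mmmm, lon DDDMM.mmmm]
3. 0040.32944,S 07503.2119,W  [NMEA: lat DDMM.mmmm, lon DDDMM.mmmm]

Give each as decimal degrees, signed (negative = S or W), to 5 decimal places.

Point 1:
  Lat: 12 + 27/60 + 40.93/3600 = 12.461369
  N ⇒ keep positive
  Lon: 39′ + 2″ = 39.03333′; 111 + 39.03333/60 = 111.650556
  hemisphere W, so the sign is −
Point 2:
  Lat: degrees = first 2 digits = 10, minutes = 44.514; 10 + 44.514/60 = 10.741900
  S → negative
  λ: degrees = first 3 digits = 80, minutes = 25.1475; 80 + 25.1475/60 = 80.419125
  W ⇒ negate
Point 3:
  Latitude: degrees = first 2 digits = 0, minutes = 40.32944; 0 + 40.32944/60 = 0.672157
  S ⇒ negate
  λ: degrees = first 3 digits = 75, minutes = 3.2119; 75 + 3.2119/60 = 75.053532
  hemisphere W, so the sign is −

1. 12.46137, -111.65056
2. -10.74190, -80.41913
3. -0.67216, -75.05353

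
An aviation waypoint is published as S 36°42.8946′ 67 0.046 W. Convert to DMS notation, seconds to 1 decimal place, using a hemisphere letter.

Latitude: fractional minutes 0.89460 × 60 = 53.676″
λ: fractional minutes 0.04600 × 60 = 2.760″

36°42′53.7″ S, 67°00′2.8″ W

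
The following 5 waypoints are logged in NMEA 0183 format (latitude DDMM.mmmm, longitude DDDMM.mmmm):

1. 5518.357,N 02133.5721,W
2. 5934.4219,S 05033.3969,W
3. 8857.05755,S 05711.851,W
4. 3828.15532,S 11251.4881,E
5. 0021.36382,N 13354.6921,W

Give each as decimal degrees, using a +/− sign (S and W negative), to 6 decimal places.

Point 1:
  φ: degrees = first 2 digits = 55, minutes = 18.357; 55 + 18.357/60 = 55.3059500
  N → positive
  Longitude: degrees = first 3 digits = 21, minutes = 33.5721; 21 + 33.5721/60 = 21.5595350
  W → negative
Point 2:
  φ: split at 2 digits → 59° and 34.4219′; 59 + 34.4219/60 = 59.5736983
  hemisphere S, so the sign is −
  λ: split at 3 digits → 050° and 33.3969′; 50 + 33.3969/60 = 50.5566150
  W ⇒ negate
Point 3:
  Lat: degrees = first 2 digits = 88, minutes = 57.05755; 88 + 57.05755/60 = 88.9509592
  hemisphere S, so the sign is −
  Longitude: degrees = first 3 digits = 57, minutes = 11.851; 57 + 11.851/60 = 57.1975167
  hemisphere W, so the sign is −
Point 4:
  Latitude: split at 2 digits → 38° and 28.15532′; 38 + 28.15532/60 = 38.4692553
  S ⇒ negate
  Lon: degrees = first 3 digits = 112, minutes = 51.4881; 112 + 51.4881/60 = 112.8581350
  E → positive
Point 5:
  Latitude: split at 2 digits → 00° and 21.36382′; 0 + 21.36382/60 = 0.3560637
  N ⇒ keep positive
  λ: split at 3 digits → 133° and 54.6921′; 133 + 54.6921/60 = 133.9115350
  W → negative

1. 55.305950, -21.559535
2. -59.573698, -50.556615
3. -88.950959, -57.197517
4. -38.469255, 112.858135
5. 0.356064, -133.911535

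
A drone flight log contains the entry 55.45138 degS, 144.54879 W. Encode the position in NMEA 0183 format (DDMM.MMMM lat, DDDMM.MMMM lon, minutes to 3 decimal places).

φ: minutes = (55.451380 − 55) × 60 = 27.08280
Lon: minutes = (144.548790 − 144) × 60 = 32.92740

5527.083,S / 14432.927,W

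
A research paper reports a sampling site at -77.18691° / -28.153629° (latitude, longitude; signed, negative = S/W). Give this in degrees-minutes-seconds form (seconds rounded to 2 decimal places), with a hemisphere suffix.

Latitude is negative → S; |value| = 77.186910
φ: whole degrees 77; 11.21460′ → 11′ and 12.8760″
Longitude is negative → W; |value| = 28.153629
Lon: 0.153629 × 60 = 9.21774′ → 9′, remainder × 60 = 13.0644″

77°11′12.88″ S, 28°09′13.06″ W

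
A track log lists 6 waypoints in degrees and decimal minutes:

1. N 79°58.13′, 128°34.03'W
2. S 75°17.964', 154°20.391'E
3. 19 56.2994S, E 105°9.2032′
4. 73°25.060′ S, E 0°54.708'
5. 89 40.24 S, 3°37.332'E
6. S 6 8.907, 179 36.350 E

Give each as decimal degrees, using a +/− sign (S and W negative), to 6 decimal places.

1. 79.968833, -128.567167
2. -75.299400, 154.339850
3. -19.938323, 105.153387
4. -73.417667, 0.911800
5. -89.670667, 3.622200
6. -6.148450, 179.605833

Point 1:
  Latitude: 79 + 58.13/60 = 79.9688333
  N ⇒ keep positive
  Longitude: 128 + 34.03/60 = 128.5671667
  W ⇒ negate
Point 2:
  Lat: 75 + 17.964/60 = 75.2994000
  S ⇒ negate
  Lon: 154 + 20.391/60 = 154.3398500
  E ⇒ keep positive
Point 3:
  φ: 56.2994′ = 0.938323°; total 19.9383233
  S ⇒ negate
  Longitude: 9.2032′ = 0.153387°; total 105.1533867
  E → positive
Point 4:
  Latitude: 73 + 25.06/60 = 73.4176667
  S → negative
  Lon: 0 + 54.708/60 = 0.9118000
  E ⇒ keep positive
Point 5:
  Latitude: 89 + 40.24/60 = 89.6706667
  S → negative
  Longitude: 37.332′ = 0.622200°; total 3.6222000
  E ⇒ keep positive
Point 6:
  Latitude: 8.907′ = 0.148450°; total 6.1484500
  hemisphere S, so the sign is −
  Lon: 36.35′ = 0.605833°; total 179.6058333
  E ⇒ keep positive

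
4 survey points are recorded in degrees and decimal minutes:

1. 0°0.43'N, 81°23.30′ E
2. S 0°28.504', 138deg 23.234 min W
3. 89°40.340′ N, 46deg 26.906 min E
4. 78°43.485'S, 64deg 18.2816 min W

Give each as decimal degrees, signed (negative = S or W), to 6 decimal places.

1. 0.007167, 81.388333
2. -0.475067, -138.387233
3. 89.672333, 46.448433
4. -78.724750, -64.304693

Point 1:
  Lat: 0.43′ = 0.007167°; total 0.0071667
  N → positive
  Longitude: 81 + 23.3/60 = 81.3883333
  E ⇒ keep positive
Point 2:
  φ: 28.504′ = 0.475067°; total 0.4750667
  S ⇒ negate
  Longitude: 138 + 23.234/60 = 138.3872333
  W → negative
Point 3:
  Latitude: 40.34′ = 0.672333°; total 89.6723333
  N → positive
  Longitude: 26.906′ = 0.448433°; total 46.4484333
  E → positive
Point 4:
  φ: 78 + 43.485/60 = 78.7247500
  S → negative
  Longitude: 64 + 18.2816/60 = 64.3046933
  W ⇒ negate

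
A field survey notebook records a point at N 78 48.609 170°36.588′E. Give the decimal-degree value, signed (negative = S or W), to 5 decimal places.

78.81015, 170.60980

Latitude: 48.609′ = 0.810150°; total 78.810150
N → positive
Longitude: 36.588′ = 0.609800°; total 170.609800
E ⇒ keep positive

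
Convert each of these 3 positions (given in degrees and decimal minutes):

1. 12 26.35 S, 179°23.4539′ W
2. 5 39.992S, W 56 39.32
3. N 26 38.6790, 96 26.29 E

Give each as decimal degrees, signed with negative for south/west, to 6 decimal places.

1. -12.439167, -179.390898
2. -5.666533, -56.655333
3. 26.644650, 96.438167

Point 1:
  Latitude: 26.35′ = 0.439167°; total 12.4391667
  hemisphere S, so the sign is −
  Longitude: 179 + 23.4539/60 = 179.3908983
  W ⇒ negate
Point 2:
  Lat: 39.992′ = 0.666533°; total 5.6665333
  S → negative
  λ: 39.32′ = 0.655333°; total 56.6553333
  hemisphere W, so the sign is −
Point 3:
  Latitude: 38.679′ = 0.644650°; total 26.6446500
  N ⇒ keep positive
  Longitude: 96 + 26.29/60 = 96.4381667
  E ⇒ keep positive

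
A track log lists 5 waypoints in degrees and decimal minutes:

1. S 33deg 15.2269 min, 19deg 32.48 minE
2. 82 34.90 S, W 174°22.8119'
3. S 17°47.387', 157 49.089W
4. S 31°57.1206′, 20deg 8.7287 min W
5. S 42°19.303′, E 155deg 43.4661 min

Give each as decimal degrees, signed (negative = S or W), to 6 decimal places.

Point 1:
  φ: 15.2269′ = 0.253782°; total 33.2537817
  hemisphere S, so the sign is −
  Longitude: 32.48′ = 0.541333°; total 19.5413333
  E → positive
Point 2:
  φ: 34.9′ = 0.581667°; total 82.5816667
  S → negative
  λ: 22.8119′ = 0.380198°; total 174.3801983
  W ⇒ negate
Point 3:
  Lat: 17 + 47.387/60 = 17.7897833
  S → negative
  λ: 157 + 49.089/60 = 157.8181500
  W ⇒ negate
Point 4:
  φ: 57.1206′ = 0.952010°; total 31.9520100
  S ⇒ negate
  Lon: 20 + 8.7287/60 = 20.1454783
  W ⇒ negate
Point 5:
  Latitude: 42 + 19.303/60 = 42.3217167
  hemisphere S, so the sign is −
  Lon: 155 + 43.4661/60 = 155.7244350
  E ⇒ keep positive

1. -33.253782, 19.541333
2. -82.581667, -174.380198
3. -17.789783, -157.818150
4. -31.952010, -20.145478
5. -42.321717, 155.724435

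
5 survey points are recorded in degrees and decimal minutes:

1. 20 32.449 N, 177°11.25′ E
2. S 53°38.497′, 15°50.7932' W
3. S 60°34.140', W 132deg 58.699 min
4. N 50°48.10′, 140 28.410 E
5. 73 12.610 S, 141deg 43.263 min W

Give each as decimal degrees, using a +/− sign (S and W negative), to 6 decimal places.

Point 1:
  Lat: 20 + 32.449/60 = 20.5408167
  N ⇒ keep positive
  Longitude: 11.25′ = 0.187500°; total 177.1875000
  E → positive
Point 2:
  Lat: 53 + 38.497/60 = 53.6416167
  hemisphere S, so the sign is −
  λ: 50.7932′ = 0.846553°; total 15.8465533
  W ⇒ negate
Point 3:
  Lat: 60 + 34.14/60 = 60.5690000
  S ⇒ negate
  λ: 58.699′ = 0.978317°; total 132.9783167
  hemisphere W, so the sign is −
Point 4:
  Latitude: 50 + 48.1/60 = 50.8016667
  N → positive
  λ: 140 + 28.41/60 = 140.4735000
  E → positive
Point 5:
  Latitude: 73 + 12.61/60 = 73.2101667
  S → negative
  Longitude: 43.263′ = 0.721050°; total 141.7210500
  hemisphere W, so the sign is −

1. 20.540817, 177.187500
2. -53.641617, -15.846553
3. -60.569000, -132.978317
4. 50.801667, 140.473500
5. -73.210167, -141.721050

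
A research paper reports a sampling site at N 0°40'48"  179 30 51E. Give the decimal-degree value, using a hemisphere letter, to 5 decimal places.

Lat: 0° + 40/60 + 48/3600 = 0 + 0.666667 + 0.013333 = 0.680000
Lon: 30′ + 51″ = 30.85000′; 179 + 30.85000/60 = 179.514167

0.68000° N, 179.51417° E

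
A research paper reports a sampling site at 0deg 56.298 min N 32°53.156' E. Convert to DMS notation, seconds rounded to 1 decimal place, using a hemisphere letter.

Lat: fractional minutes 0.29800 × 60 = 17.880″
λ: 53.15600′ → 53′ and 0.15600 × 60 = 9.360″

0°56′17.9″ N, 32°53′9.4″ E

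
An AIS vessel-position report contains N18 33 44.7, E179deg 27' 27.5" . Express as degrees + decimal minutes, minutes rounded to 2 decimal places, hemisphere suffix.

Lat: 33 + 44.7/60 = 33.7450′
Lon: 27 + 27.5/60 = 27.4583′

18° 33.75′ N, 179° 27.46′ E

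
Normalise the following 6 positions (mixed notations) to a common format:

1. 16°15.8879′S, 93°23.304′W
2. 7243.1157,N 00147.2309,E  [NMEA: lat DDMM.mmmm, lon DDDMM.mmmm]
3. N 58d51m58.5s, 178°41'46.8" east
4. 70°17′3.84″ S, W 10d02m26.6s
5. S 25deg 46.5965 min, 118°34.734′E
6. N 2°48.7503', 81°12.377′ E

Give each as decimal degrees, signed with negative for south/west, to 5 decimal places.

1. -16.26480, -93.38840
2. 72.71860, 1.78718
3. 58.86625, 178.69633
4. -70.28440, -10.04072
5. -25.77661, 118.57890
6. 2.81251, 81.20628

Point 1:
  Lat: 16 + 15.8879/60 = 16.264798
  S ⇒ negate
  Lon: 23.304′ = 0.388400°; total 93.388400
  W → negative
Point 2:
  φ: split at 2 digits → 72° and 43.1157′; 72 + 43.1157/60 = 72.718595
  N ⇒ keep positive
  λ: degrees = first 3 digits = 1, minutes = 47.2309; 1 + 47.2309/60 = 1.787182
  E → positive
Point 3:
  Latitude: 58° + 51/60 + 58.5/3600 = 58 + 0.850000 + 0.016250 = 58.866250
  N → positive
  λ: 178 + 41/60 + 46.8/3600 = 178.696333
  E → positive
Point 4:
  φ: 17′ + 3.84″ = 17.06400′; 70 + 17.06400/60 = 70.284400
  S ⇒ negate
  λ: 2′ + 26.6″ = 2.44333′; 10 + 2.44333/60 = 10.040722
  hemisphere W, so the sign is −
Point 5:
  φ: 25 + 46.5965/60 = 25.776608
  S ⇒ negate
  λ: 34.734′ = 0.578900°; total 118.578900
  E → positive
Point 6:
  φ: 48.7503′ = 0.812505°; total 2.812505
  N ⇒ keep positive
  Longitude: 81 + 12.377/60 = 81.206283
  E ⇒ keep positive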